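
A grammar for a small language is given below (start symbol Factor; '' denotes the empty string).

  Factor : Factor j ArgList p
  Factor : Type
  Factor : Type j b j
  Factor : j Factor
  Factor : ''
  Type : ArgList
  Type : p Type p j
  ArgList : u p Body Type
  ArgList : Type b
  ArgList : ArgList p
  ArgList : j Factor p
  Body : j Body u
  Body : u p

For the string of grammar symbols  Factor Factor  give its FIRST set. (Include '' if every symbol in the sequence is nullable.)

Add FIRST(Factor)\{''} = { j, p, u }; Factor is nullable, continue.
Add FIRST(Factor)\{''} = { j, p, u }; Factor is nullable, continue.
Every symbol is nullable, so include ''.

{ j, p, u, '' }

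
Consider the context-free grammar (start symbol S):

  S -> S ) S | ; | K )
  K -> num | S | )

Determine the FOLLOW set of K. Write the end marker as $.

In S -> K ): add FIRST()) = { ) }.
Union: FOLLOW(K) = { ) }.

{ ) }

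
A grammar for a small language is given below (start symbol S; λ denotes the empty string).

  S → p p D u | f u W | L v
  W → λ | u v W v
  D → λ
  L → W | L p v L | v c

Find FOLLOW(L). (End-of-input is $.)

In S → L v: add FIRST(v) = { v }.
In L → L p v L: add FIRST(p v L) = { p }.
In L → L p v L: L is at the end, add FOLLOW(L) = { p, v }.
Union: FOLLOW(L) = { p, v }.

{ p, v }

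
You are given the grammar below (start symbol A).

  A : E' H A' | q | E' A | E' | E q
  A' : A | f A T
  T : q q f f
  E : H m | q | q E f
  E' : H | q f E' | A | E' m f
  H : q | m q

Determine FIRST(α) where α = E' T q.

Add FIRST(E') = { m, q }; E' is not nullable, stop.

{ m, q }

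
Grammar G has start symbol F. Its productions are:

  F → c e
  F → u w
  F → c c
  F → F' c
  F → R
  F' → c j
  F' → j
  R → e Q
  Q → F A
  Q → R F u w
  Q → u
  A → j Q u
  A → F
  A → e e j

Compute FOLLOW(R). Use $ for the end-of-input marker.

{ $, c, e, j, u }

In F → R: R is at the end, add FOLLOW(F) = { $, c, e, j, u }.
In Q → R F u w: add FIRST(F u w) = { c, e, j, u }.
Union: FOLLOW(R) = { $, c, e, j, u }.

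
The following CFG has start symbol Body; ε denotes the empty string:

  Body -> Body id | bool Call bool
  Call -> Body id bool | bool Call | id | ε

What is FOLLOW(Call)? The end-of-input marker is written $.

In Body -> bool Call bool: add FIRST(bool) = { bool }.
In Call -> bool Call: Call is at the end, add FOLLOW(Call) = { bool }.
Union: FOLLOW(Call) = { bool }.

{ bool }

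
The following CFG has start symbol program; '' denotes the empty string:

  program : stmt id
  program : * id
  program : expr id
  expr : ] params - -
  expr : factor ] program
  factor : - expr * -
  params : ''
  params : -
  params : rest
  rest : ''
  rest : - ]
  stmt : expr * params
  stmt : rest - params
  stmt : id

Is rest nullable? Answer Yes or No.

rest has an ''-production, so rest ⇒ ''.

Yes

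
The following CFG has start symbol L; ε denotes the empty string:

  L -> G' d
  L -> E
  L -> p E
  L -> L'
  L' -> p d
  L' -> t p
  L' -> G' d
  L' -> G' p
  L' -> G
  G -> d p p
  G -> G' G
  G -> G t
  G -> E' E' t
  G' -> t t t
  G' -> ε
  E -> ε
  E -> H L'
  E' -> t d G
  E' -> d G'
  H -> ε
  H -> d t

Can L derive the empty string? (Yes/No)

L -> E and each of E is nullable, so L ⇒* ε.

Yes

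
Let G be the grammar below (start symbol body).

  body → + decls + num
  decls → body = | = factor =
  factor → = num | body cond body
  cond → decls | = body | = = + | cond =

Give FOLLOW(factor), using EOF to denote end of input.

{ = }

In decls → = factor =: add FIRST(=) = { = }.
Union: FOLLOW(factor) = { = }.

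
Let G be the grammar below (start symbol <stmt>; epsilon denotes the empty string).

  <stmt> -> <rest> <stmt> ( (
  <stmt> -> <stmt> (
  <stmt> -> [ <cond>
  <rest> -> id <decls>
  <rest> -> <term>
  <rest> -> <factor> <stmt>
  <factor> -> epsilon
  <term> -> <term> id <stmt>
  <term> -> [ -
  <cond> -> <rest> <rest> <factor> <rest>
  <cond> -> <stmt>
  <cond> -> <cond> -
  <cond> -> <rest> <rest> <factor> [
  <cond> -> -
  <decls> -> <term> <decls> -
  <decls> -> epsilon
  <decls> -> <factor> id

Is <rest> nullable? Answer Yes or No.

No

Nullable nonterminals: <decls>, <factor>.
No production of <rest> has an RHS whose symbols are all nullable, so <rest> is not nullable.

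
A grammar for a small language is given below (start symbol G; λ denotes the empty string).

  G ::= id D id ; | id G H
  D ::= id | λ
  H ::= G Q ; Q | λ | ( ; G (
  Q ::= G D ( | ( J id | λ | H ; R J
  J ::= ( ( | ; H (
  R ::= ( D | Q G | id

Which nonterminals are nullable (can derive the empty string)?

{ D, H, Q }

Directly nullable (have an λ-production): D, H, Q.
No other nonterminal has a production whose RHS symbols are all nullable.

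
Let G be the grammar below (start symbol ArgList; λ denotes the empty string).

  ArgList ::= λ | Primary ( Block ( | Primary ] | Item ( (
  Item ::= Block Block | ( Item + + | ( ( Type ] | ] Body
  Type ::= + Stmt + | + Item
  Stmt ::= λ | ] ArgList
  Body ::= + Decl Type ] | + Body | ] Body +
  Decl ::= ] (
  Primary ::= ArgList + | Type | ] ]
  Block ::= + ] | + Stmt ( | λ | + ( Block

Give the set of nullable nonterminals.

Directly nullable (have an λ-production): ArgList, Stmt, Block.
Item ::= Block Block with every symbol nullable, so Item is nullable.
No other nonterminal has a production whose RHS symbols are all nullable.

{ ArgList, Block, Item, Stmt }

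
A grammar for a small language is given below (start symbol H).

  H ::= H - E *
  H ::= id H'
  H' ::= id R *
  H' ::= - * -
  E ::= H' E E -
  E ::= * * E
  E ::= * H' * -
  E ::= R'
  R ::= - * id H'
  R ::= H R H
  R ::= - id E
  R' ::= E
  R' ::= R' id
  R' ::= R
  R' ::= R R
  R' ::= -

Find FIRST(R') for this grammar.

From R' ::= E: add FIRST(E) = { *, -, id }.
From R' ::= R' id: add FIRST(R') = { *, -, id }.
From R' ::= R: add FIRST(R) = { -, id }.
From R' ::= R R: add FIRST(R) = { -, id }.
R' ::= - contributes {-}.
Union: FIRST(R') = { *, -, id }.

{ *, -, id }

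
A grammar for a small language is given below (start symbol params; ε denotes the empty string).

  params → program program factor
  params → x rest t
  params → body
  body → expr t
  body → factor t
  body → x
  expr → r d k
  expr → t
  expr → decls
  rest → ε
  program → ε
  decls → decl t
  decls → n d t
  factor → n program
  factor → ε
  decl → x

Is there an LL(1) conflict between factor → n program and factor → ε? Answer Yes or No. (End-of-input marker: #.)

No

FIRST(n program) = { n } and FIRST(ε) = { ε }.
The second is nullable but FOLLOW(factor) = { #, t } is disjoint from FIRST of the first.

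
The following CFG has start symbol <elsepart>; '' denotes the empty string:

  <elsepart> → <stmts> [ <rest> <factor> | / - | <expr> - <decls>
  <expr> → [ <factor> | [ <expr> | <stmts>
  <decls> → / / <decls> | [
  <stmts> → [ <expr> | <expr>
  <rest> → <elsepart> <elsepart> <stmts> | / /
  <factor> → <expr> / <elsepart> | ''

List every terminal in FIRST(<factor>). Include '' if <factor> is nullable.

From <factor> → <expr> / <elsepart>: add FIRST(<expr>) = { [ }.
<factor> → '' contributes ''.
Union: FIRST(<factor>) = { [, '' }.

{ [, '' }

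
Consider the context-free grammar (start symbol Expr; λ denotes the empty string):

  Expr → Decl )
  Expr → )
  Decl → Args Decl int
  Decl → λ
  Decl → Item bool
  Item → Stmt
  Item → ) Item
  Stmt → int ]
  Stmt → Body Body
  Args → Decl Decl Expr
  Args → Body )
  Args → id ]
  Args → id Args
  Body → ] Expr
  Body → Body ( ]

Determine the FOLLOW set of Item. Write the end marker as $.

In Decl → Item bool: add FIRST(bool) = { bool }.
In Item → ) Item: Item is at the end, add FOLLOW(Item) = { bool }.
Union: FOLLOW(Item) = { bool }.

{ bool }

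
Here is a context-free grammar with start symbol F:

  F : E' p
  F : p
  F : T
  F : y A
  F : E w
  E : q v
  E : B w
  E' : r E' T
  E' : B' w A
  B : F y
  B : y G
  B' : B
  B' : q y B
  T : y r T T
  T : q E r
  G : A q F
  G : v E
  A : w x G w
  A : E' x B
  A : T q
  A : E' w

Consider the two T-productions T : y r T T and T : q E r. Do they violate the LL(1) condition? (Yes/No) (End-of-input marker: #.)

FIRST(y r T T) = { y } and FIRST(q E r) = { q }.
The FIRST sets are disjoint and neither alternative is nullable — no conflict.

No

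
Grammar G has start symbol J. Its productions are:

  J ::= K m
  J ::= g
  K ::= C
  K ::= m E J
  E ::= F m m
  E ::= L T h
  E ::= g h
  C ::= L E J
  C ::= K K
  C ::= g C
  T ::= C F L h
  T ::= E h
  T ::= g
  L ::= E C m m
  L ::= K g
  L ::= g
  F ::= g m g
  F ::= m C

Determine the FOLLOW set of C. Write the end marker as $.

In K ::= C: C is at the end, add FOLLOW(K) = { g, m }.
In C ::= g C: C is at the end, add FOLLOW(C) = { g, m }.
In T ::= C F L h: add FIRST(F L h) = { g, m }.
In L ::= E C m m: add FIRST(m m) = { m }.
In F ::= m C: C is at the end, add FOLLOW(F) = { g, m }.
Union: FOLLOW(C) = { g, m }.

{ g, m }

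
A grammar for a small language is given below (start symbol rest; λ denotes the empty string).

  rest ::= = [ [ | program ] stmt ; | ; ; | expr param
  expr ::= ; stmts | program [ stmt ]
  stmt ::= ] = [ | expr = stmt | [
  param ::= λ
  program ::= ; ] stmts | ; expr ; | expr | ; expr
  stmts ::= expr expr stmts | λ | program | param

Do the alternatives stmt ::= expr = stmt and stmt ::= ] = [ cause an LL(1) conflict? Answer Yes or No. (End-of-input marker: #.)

No

FIRST(expr = stmt) = { ; } and FIRST(] = [) = { ] }.
The FIRST sets are disjoint and neither alternative is nullable — no conflict.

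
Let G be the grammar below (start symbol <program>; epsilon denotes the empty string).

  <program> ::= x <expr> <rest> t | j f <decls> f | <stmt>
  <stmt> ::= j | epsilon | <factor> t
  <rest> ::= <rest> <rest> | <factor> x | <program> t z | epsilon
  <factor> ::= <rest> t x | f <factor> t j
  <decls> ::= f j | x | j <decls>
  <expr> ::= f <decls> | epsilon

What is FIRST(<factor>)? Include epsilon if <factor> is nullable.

From <factor> ::= <rest> t x: <rest> nullable, take FIRST(<rest>) ∪ {t} = { f, j, t, x }.
<factor> ::= f <factor> t j contributes {f}.
Union: FIRST(<factor>) = { f, j, t, x }.

{ f, j, t, x }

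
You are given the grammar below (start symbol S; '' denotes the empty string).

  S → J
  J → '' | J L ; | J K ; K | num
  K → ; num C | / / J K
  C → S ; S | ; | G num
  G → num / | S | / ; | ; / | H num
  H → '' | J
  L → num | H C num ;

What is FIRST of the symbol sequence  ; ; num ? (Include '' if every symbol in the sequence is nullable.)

{ ; }

; is a terminal; add {;} and stop.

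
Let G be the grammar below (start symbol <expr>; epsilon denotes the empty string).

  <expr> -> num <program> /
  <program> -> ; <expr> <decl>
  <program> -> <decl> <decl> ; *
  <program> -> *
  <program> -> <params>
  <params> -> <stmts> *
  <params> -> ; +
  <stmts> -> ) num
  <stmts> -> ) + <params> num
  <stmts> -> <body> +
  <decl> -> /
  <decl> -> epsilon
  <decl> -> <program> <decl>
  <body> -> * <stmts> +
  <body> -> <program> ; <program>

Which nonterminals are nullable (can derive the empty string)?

{ <decl> }

Directly nullable (have an epsilon-production): <decl>.
No other nonterminal has a production whose RHS symbols are all nullable.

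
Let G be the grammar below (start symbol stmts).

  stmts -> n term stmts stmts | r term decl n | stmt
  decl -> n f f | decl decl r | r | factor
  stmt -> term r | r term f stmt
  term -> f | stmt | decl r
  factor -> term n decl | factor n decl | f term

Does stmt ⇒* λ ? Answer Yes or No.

No nonterminal in this grammar is nullable.
No production of stmt has an RHS whose symbols are all nullable, so stmt is not nullable.

No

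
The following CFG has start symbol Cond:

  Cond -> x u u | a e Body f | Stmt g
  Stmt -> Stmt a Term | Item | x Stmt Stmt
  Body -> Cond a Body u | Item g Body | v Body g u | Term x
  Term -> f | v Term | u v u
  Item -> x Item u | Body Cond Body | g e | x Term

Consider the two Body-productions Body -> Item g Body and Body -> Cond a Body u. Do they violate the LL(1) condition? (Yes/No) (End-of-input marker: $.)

FIRST(Item g Body) = { a, f, g, u, v, x } and FIRST(Cond a Body u) = { a, f, g, u, v, x }.
Both contain a, so the two alternatives are not disjoint — LL(1) conflict.

Yes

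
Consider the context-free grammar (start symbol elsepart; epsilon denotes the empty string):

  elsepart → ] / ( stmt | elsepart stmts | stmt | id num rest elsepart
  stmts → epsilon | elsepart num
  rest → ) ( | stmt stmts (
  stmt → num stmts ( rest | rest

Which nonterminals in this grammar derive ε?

Directly nullable (have an epsilon-production): stmts.
No other nonterminal has a production whose RHS symbols are all nullable.

{ stmts }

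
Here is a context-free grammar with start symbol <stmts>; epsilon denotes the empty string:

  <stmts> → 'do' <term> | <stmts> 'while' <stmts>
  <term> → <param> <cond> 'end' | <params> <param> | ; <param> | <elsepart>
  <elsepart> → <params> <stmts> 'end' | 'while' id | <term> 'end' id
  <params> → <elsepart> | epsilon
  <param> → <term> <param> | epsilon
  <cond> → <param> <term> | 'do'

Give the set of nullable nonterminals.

Directly nullable (have an epsilon-production): <params>, <param>.
<cond> → <param> <term> with every symbol nullable, so <cond> is nullable.
<term> → <params> <param> with every symbol nullable, so <term> is nullable.
No other nonterminal has a production whose RHS symbols are all nullable.

{ <cond>, <param>, <params>, <term> }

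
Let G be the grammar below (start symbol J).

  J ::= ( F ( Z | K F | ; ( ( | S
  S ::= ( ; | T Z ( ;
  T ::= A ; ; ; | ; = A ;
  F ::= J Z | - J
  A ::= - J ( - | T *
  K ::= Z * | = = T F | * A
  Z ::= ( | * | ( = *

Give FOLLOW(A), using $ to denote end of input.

{ (, *, -, ;, = }

In T ::= A ; ; ;: add FIRST(; ; ;) = { ; }.
In T ::= ; = A ;: add FIRST(;) = { ; }.
In K ::= * A: A is at the end, add FOLLOW(K) = { (, *, -, ;, = }.
Union: FOLLOW(A) = { (, *, -, ;, = }.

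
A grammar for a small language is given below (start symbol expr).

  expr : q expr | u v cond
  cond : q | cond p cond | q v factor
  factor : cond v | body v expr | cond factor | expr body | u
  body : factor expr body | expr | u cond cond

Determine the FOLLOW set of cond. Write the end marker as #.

In expr : u v cond: cond is at the end, add FOLLOW(expr) = { #, p, q, u, v }.
In cond : cond p cond: add FIRST(p cond) = { p }.
In cond : cond p cond: cond is at the end, add FOLLOW(cond) = { #, p, q, u, v }.
In factor : cond v: add FIRST(v) = { v }.
In factor : cond factor: add FIRST(factor) = { q, u }.
In body : u cond cond: add FIRST(cond) = { q }.
In body : u cond cond: cond is at the end, add FOLLOW(body) = { #, p, q, u, v }.
Union: FOLLOW(cond) = { #, p, q, u, v }.

{ #, p, q, u, v }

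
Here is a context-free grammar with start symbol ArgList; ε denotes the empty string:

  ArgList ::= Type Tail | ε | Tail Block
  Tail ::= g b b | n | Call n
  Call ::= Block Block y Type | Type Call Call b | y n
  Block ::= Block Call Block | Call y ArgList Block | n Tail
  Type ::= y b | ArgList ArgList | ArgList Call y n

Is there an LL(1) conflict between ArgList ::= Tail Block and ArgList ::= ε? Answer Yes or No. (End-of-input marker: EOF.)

Yes

FIRST(Tail Block) = { g, n, y } and FIRST(ε) = { ε }.
The second alternative is nullable and FOLLOW(ArgList) = { EOF, b, g, n, y } shares g with FIRST of the first — conflict.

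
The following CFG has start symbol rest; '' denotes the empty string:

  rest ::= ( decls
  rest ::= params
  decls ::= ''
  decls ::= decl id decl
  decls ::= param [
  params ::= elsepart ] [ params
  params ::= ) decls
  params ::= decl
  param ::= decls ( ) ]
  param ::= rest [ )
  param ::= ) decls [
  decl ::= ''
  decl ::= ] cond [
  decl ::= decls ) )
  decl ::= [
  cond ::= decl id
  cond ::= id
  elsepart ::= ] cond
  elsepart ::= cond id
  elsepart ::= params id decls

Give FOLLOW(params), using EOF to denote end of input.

In rest ::= params: params is at the end, add FOLLOW(rest) = { EOF, [ }.
In params ::= elsepart ] [ params: params is at the end, add FOLLOW(params) = { EOF, [, id }.
In elsepart ::= params id decls: add FIRST(id decls) = { id }.
Union: FOLLOW(params) = { EOF, [, id }.

{ EOF, [, id }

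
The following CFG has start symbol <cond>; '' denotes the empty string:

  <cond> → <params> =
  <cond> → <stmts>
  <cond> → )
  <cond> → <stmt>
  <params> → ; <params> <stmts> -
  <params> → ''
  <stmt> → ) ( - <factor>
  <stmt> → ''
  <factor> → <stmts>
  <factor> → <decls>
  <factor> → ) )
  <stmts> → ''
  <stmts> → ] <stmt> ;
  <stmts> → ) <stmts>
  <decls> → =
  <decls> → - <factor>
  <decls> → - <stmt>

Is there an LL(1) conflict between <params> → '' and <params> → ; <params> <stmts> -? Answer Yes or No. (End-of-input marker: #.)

FIRST('') = { '' } and FIRST(; <params> <stmts> -) = { ; }.
The first is nullable but FOLLOW(<params>) = { ), -, =, ] } is disjoint from FIRST of the second.

No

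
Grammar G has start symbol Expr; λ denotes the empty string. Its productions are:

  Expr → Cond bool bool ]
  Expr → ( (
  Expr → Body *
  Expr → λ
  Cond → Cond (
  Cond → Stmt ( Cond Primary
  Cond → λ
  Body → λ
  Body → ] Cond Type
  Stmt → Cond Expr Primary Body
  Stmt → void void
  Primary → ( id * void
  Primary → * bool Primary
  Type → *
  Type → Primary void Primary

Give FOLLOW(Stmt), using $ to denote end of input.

{ ( }

In Cond → Stmt ( Cond Primary: add FIRST(( Cond Primary) = { ( }.
Union: FOLLOW(Stmt) = { ( }.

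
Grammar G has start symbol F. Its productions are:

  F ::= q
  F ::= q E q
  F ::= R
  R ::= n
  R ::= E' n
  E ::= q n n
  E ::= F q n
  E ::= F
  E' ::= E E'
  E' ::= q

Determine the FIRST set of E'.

{ n, q }

From E' ::= E E': add FIRST(E) = { n, q }.
E' ::= q contributes {q}.
Union: FIRST(E') = { n, q }.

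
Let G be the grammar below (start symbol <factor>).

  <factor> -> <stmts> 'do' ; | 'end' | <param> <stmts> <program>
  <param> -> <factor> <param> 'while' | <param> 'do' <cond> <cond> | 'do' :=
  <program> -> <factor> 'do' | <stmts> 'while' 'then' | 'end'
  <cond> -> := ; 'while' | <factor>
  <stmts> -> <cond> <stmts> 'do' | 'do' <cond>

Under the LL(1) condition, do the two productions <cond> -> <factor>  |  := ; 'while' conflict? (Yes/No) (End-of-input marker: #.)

Yes

FIRST(<factor>) = { 'do', 'end', := } and FIRST(:= ; 'while') = { := }.
Both contain :=, so the two alternatives are not disjoint — LL(1) conflict.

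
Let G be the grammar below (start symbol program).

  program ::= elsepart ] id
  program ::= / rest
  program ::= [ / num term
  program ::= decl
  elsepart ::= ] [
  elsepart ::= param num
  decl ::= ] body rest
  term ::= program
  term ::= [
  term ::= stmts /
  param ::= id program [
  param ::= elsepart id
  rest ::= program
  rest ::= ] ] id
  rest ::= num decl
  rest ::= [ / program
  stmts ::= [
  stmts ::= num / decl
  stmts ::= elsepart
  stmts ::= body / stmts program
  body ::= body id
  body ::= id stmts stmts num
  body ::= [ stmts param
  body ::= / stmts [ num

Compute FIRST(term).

From term ::= program: add FIRST(program) = { /, [, ], id }.
term ::= [ contributes {[}.
From term ::= stmts /: add FIRST(stmts) = { /, [, ], id, num }.
Union: FIRST(term) = { /, [, ], id, num }.

{ /, [, ], id, num }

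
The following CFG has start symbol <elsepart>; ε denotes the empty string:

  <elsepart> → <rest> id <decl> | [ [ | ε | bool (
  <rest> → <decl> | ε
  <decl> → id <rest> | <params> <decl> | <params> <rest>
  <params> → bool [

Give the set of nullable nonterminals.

Directly nullable (have an ε-production): <elsepart>, <rest>.
No other nonterminal has a production whose RHS symbols are all nullable.

{ <elsepart>, <rest> }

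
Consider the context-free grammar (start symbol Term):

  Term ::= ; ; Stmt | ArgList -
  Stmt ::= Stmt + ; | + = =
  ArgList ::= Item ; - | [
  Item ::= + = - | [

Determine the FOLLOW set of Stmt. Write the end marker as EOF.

In Term ::= ; ; Stmt: Stmt is at the end, add FOLLOW(Term) = { EOF }.
In Stmt ::= Stmt + ;: add FIRST(+ ;) = { + }.
Union: FOLLOW(Stmt) = { EOF, + }.

{ EOF, + }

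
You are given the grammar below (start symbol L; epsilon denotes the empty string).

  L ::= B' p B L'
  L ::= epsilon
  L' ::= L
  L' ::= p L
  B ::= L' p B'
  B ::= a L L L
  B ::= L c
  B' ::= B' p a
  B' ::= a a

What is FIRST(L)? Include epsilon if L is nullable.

{ a, epsilon }

From L ::= B' p B L': add FIRST(B') = { a }.
L ::= epsilon contributes epsilon.
Union: FIRST(L) = { a, epsilon }.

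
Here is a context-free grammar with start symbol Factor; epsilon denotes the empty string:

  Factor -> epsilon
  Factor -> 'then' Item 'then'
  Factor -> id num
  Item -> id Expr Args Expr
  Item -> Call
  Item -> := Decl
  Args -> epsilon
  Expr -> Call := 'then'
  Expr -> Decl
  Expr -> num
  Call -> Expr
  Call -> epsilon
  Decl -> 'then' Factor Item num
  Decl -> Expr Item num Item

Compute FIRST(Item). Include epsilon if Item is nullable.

Item -> id Expr Args Expr contributes {id}.
From Item -> Call: add FIRST(Call) = { 'then', :=, num, epsilon } (including epsilon since Call is nullable).
Item -> := Decl contributes {:=}.
Union: FIRST(Item) = { 'then', :=, id, num, epsilon }.

{ 'then', :=, id, num, epsilon }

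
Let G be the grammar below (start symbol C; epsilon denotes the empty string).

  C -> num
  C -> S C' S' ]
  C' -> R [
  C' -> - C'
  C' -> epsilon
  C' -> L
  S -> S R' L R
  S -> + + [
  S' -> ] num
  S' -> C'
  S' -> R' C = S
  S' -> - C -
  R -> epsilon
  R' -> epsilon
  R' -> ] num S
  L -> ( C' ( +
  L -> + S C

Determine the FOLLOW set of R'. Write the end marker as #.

{ (, +, num }

In S -> S R' L R: add FIRST(L R) = { (, + }.
In S' -> R' C = S: add FIRST(C = S) = { +, num }.
Union: FOLLOW(R') = { (, +, num }.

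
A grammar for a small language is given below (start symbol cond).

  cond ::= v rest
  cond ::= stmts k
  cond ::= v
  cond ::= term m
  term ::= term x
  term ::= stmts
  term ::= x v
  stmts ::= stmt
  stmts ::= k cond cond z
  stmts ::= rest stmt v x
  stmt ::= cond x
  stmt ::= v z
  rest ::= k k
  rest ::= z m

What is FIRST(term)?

From term ::= term x: add FIRST(term) = { k, v, x, z }.
From term ::= stmts: add FIRST(stmts) = { k, v, x, z }.
term ::= x v contributes {x}.
Union: FIRST(term) = { k, v, x, z }.

{ k, v, x, z }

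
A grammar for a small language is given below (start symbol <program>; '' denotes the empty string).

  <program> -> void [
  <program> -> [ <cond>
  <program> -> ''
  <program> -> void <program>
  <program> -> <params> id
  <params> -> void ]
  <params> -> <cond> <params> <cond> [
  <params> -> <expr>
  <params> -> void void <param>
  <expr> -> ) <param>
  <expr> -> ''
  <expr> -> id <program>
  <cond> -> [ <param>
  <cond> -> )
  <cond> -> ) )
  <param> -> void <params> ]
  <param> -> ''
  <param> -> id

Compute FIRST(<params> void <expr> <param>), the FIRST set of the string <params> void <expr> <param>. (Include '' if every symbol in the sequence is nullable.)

Add FIRST(<params>)\{''} = { ), [, id, void }; <params> is nullable, continue.
void is a terminal; add {void} and stop.

{ ), [, id, void }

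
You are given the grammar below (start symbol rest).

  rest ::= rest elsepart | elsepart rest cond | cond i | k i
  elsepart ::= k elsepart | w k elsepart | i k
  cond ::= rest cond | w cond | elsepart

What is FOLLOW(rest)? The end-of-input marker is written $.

{ $, i, k, w }

rest is the start symbol, so $ ∈ FOLLOW(rest).
In rest ::= rest elsepart: add FIRST(elsepart) = { i, k, w }.
In rest ::= elsepart rest cond: add FIRST(cond) = { i, k, w }.
In cond ::= rest cond: add FIRST(cond) = { i, k, w }.
Union: FOLLOW(rest) = { $, i, k, w }.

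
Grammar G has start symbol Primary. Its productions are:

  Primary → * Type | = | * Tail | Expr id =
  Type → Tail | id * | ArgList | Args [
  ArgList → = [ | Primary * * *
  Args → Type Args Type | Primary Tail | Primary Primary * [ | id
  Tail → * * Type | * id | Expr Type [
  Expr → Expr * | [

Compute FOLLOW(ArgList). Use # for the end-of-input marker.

In Type → ArgList: ArgList is at the end, add FOLLOW(Type) = { #, *, =, [, id }.
Union: FOLLOW(ArgList) = { #, *, =, [, id }.

{ #, *, =, [, id }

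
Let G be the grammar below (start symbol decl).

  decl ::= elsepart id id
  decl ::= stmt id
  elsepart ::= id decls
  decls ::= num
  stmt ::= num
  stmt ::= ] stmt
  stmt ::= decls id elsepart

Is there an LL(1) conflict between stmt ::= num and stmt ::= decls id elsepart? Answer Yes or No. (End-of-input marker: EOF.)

FIRST(num) = { num } and FIRST(decls id elsepart) = { num }.
Both contain num, so the two alternatives are not disjoint — LL(1) conflict.

Yes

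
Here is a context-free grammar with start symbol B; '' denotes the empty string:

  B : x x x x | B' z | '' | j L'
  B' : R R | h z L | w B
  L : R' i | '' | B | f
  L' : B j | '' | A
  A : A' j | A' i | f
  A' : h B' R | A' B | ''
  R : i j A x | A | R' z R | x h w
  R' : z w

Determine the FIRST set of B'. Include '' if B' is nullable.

From B' : R R: add FIRST(R) = { f, h, i, j, w, x, z }.
B' : h z L contributes {h}.
B' : w B contributes {w}.
Union: FIRST(B') = { f, h, i, j, w, x, z }.

{ f, h, i, j, w, x, z }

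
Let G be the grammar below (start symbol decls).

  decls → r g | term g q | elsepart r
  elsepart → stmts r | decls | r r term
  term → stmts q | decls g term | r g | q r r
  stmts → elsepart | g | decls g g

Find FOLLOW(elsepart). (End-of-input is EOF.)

In decls → elsepart r: add FIRST(r) = { r }.
In stmts → elsepart: elsepart is at the end, add FOLLOW(stmts) = { q, r }.
Union: FOLLOW(elsepart) = { q, r }.

{ q, r }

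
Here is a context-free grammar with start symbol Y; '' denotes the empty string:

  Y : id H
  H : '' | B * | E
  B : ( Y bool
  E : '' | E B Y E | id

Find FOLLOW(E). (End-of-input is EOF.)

In H : E: E is at the end, add FOLLOW(H) = { EOF, (, bool, id }.
In E : E B Y E: add FIRST(B Y E) = { ( }.
In E : E B Y E: E is at the end, add FOLLOW(E) = { EOF, (, bool, id }.
Union: FOLLOW(E) = { EOF, (, bool, id }.

{ EOF, (, bool, id }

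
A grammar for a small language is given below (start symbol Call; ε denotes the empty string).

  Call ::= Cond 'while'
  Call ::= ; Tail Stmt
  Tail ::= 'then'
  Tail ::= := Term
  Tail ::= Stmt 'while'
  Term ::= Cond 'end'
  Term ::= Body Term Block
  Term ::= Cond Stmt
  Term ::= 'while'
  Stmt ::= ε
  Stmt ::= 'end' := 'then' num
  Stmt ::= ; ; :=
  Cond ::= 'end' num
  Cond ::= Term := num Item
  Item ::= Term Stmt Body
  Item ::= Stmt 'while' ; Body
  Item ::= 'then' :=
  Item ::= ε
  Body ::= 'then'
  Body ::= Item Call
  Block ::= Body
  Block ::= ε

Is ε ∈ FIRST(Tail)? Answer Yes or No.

Nullable nonterminals: Block, Item, Stmt.
No production of Tail has an RHS whose symbols are all nullable, so Tail is not nullable.

No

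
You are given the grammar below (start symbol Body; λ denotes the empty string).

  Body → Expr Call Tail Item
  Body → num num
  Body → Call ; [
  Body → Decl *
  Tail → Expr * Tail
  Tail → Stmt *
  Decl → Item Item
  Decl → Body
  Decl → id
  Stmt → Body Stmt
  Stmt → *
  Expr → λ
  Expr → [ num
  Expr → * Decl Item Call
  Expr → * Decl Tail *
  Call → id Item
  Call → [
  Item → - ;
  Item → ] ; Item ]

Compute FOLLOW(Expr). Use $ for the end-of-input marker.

In Body → Expr Call Tail Item: add FIRST(Call Tail Item) = { [, id }.
In Tail → Expr * Tail: add FIRST(* Tail) = { * }.
Union: FOLLOW(Expr) = { *, [, id }.

{ *, [, id }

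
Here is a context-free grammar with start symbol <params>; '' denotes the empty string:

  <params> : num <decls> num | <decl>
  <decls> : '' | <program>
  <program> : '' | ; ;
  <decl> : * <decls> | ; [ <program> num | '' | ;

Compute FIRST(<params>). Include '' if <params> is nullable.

<params> : num <decls> num contributes {num}.
From <params> : <decl>: add FIRST(<decl>) = { *, ;, '' } (including '' since <decl> is nullable).
Union: FIRST(<params>) = { *, ;, num, '' }.

{ *, ;, num, '' }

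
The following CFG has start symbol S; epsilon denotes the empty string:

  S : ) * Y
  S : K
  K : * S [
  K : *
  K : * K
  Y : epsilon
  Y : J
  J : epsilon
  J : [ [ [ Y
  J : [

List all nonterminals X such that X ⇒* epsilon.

Directly nullable (have an epsilon-production): Y, J.
No other nonterminal has a production whose RHS symbols are all nullable.

{ J, Y }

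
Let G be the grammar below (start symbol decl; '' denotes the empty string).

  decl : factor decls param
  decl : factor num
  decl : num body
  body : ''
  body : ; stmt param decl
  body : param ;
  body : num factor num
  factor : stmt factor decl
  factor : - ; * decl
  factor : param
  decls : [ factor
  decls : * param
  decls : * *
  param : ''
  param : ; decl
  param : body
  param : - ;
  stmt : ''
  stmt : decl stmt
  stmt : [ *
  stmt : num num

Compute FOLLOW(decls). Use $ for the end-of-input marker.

In decl : factor decls param: add FIRST(param)\{''} = { -, ;, num }.
  Since param is nullable, also add FOLLOW(decl) = { $, *, -, ;, [, num }.
Union: FOLLOW(decls) = { $, *, -, ;, [, num }.

{ $, *, -, ;, [, num }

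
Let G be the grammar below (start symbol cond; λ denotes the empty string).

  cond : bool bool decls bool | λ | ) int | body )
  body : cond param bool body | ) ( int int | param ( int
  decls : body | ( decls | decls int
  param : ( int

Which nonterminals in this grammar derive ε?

{ cond }

Directly nullable (have an λ-production): cond.
No other nonterminal has a production whose RHS symbols are all nullable.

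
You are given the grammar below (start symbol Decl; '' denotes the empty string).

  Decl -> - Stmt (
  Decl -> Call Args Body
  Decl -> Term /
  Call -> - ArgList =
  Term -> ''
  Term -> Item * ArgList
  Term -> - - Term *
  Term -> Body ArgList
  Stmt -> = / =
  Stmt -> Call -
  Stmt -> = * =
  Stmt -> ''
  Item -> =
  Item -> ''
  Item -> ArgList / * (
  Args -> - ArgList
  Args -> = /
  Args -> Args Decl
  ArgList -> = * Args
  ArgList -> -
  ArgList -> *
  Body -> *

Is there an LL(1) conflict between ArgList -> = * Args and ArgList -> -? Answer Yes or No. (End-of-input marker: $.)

FIRST(= * Args) = { = } and FIRST(-) = { - }.
The FIRST sets are disjoint and neither alternative is nullable — no conflict.

No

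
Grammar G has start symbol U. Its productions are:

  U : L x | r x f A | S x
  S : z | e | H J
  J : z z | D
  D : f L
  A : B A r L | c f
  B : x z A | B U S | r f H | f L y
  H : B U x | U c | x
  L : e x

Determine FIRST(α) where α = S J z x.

Add FIRST(S) = { e, f, r, x, z }; S is not nullable, stop.

{ e, f, r, x, z }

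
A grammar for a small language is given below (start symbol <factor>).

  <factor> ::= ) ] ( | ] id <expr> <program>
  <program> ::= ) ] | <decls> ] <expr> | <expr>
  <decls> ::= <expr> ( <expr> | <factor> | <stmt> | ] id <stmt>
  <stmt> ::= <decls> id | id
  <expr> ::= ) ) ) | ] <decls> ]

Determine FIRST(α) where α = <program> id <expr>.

{ ), ], id }

Add FIRST(<program>) = { ), ], id }; <program> is not nullable, stop.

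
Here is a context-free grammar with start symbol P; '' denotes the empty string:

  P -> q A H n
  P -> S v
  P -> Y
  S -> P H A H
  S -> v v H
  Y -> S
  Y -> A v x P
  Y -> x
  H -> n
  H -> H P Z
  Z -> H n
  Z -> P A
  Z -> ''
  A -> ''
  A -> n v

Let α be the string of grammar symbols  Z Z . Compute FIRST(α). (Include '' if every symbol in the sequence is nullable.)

{ n, q, v, x, '' }

Add FIRST(Z)\{''} = { n, q, v, x }; Z is nullable, continue.
Add FIRST(Z)\{''} = { n, q, v, x }; Z is nullable, continue.
Every symbol is nullable, so include ''.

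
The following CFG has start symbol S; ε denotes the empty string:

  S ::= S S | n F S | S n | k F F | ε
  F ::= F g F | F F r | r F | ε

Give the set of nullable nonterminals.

{ F, S }

Directly nullable (have an ε-production): S, F.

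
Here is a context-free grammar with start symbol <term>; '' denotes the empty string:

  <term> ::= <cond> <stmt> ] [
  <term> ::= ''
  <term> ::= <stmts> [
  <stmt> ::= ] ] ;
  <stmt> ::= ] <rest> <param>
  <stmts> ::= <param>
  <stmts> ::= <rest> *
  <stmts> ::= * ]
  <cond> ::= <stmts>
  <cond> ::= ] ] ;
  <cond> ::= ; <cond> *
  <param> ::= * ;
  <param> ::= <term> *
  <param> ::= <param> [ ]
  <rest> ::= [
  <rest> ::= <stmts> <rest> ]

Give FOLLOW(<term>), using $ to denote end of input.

{ $, * }

<term> is the start symbol, so $ ∈ FOLLOW(<term>).
In <param> ::= <term> *: add FIRST(*) = { * }.
Union: FOLLOW(<term>) = { $, * }.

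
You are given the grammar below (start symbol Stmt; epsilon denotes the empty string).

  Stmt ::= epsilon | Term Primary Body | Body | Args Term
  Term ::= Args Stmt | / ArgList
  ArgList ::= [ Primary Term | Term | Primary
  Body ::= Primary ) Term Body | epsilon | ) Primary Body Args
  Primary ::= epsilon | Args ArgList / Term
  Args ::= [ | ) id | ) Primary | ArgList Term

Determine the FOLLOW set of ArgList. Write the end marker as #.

In Term ::= / ArgList: ArgList is at the end, add FOLLOW(Term) = { #, ), /, [ }.
In Primary ::= Args ArgList / Term: add FIRST(/ Term) = { / }.
In Args ::= ArgList Term: add FIRST(Term) = { ), /, [ }.
Union: FOLLOW(ArgList) = { #, ), /, [ }.

{ #, ), /, [ }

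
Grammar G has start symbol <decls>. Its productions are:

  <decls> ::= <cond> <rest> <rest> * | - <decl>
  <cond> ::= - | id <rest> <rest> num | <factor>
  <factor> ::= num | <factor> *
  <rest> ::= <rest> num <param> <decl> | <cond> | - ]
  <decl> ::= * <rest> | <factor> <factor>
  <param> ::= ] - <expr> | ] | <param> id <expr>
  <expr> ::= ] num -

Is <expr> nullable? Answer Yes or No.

No nonterminal in this grammar is nullable.
No production of <expr> has an RHS whose symbols are all nullable, so <expr> is not nullable.

No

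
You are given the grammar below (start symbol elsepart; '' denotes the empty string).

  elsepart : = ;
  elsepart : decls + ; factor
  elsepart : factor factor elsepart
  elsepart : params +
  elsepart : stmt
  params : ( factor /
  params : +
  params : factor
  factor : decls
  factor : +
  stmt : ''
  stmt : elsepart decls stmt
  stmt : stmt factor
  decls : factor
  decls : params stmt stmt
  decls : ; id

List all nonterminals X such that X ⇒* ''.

Directly nullable (have an ''-production): stmt.
elsepart : stmt with every symbol nullable, so elsepart is nullable.
No other nonterminal has a production whose RHS symbols are all nullable.

{ elsepart, stmt }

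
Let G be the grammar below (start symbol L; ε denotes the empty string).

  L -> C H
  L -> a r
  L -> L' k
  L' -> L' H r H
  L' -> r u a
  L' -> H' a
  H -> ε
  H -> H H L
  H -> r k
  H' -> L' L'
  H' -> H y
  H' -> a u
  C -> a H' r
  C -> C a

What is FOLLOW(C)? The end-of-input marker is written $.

{ $, a, k, r, y }

In L -> C H: add FIRST(H)\{ε} = { a, r, y }.
  Since H is nullable, also add FOLLOW(L) = { $, a, k, r, y }.
In C -> C a: add FIRST(a) = { a }.
Union: FOLLOW(C) = { $, a, k, r, y }.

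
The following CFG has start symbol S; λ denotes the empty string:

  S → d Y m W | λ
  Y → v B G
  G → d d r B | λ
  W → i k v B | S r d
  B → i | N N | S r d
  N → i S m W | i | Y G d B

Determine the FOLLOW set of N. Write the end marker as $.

In B → N N: add FIRST(N) = { i, v }.
In B → N N: N is at the end, add FOLLOW(B) = { $, d, i, m, r, v }.
Union: FOLLOW(N) = { $, d, i, m, r, v }.

{ $, d, i, m, r, v }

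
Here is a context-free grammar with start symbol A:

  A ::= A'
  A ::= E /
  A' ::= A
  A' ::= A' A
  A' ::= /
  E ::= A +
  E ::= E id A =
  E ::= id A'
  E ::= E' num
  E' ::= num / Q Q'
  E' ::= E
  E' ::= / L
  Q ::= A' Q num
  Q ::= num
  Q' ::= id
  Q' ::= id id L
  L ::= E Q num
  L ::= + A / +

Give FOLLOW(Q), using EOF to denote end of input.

In E' ::= num / Q Q': add FIRST(Q') = { id }.
In Q ::= A' Q num: add FIRST(num) = { num }.
In L ::= E Q num: add FIRST(num) = { num }.
Union: FOLLOW(Q) = { id, num }.

{ id, num }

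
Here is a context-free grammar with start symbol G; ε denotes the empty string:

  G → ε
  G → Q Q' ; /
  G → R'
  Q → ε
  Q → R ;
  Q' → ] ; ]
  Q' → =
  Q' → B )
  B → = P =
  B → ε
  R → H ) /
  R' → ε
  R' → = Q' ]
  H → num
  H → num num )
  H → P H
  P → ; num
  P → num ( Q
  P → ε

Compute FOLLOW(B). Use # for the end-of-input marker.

In Q' → B ): add FIRST()) = { ) }.
Union: FOLLOW(B) = { ) }.

{ ) }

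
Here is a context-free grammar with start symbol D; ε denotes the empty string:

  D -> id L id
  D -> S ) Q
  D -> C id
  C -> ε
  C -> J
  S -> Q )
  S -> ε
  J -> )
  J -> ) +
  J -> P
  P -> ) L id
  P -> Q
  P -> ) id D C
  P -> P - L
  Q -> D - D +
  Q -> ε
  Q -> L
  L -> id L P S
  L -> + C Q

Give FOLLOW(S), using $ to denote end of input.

{ $, ), +, -, id }

In D -> S ) Q: add FIRST() Q) = { ) }.
In L -> id L P S: S is at the end, add FOLLOW(L) = { $, ), +, -, id }.
Union: FOLLOW(S) = { $, ), +, -, id }.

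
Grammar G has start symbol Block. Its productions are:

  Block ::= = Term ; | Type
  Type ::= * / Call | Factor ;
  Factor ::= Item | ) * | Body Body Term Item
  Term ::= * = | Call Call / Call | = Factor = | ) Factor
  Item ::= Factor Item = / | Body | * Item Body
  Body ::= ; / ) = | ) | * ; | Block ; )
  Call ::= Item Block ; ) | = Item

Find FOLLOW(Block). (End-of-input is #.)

{ #, ; }

Block is the start symbol, so # ∈ FOLLOW(Block).
In Body ::= Block ; ): add FIRST(; )) = { ; }.
In Call ::= Item Block ; ): add FIRST(; )) = { ; }.
Union: FOLLOW(Block) = { #, ; }.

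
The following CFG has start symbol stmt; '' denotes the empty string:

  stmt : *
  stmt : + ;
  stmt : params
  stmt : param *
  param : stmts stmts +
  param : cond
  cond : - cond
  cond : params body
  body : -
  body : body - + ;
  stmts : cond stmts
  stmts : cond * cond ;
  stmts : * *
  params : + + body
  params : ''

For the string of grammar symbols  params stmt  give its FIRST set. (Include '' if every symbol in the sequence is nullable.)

{ *, +, -, '' }

Add FIRST(params)\{''} = { + }; params is nullable, continue.
Add FIRST(stmt)\{''} = { *, +, - }; stmt is nullable, continue.
Every symbol is nullable, so include ''.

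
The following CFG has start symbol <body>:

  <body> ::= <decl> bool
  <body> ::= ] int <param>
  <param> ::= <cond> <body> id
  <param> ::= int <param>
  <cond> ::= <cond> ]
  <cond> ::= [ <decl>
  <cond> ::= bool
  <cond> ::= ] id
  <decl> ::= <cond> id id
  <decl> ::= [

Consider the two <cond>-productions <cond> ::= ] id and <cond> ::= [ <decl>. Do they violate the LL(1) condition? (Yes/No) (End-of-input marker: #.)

No

FIRST(] id) = { ] } and FIRST([ <decl>) = { [ }.
The FIRST sets are disjoint and neither alternative is nullable — no conflict.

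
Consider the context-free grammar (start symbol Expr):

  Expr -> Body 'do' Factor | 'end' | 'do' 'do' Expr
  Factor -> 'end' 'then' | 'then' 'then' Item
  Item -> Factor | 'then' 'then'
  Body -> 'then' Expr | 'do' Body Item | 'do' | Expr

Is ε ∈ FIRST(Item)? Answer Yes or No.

No nonterminal in this grammar is nullable.
No production of Item has an RHS whose symbols are all nullable, so Item is not nullable.

No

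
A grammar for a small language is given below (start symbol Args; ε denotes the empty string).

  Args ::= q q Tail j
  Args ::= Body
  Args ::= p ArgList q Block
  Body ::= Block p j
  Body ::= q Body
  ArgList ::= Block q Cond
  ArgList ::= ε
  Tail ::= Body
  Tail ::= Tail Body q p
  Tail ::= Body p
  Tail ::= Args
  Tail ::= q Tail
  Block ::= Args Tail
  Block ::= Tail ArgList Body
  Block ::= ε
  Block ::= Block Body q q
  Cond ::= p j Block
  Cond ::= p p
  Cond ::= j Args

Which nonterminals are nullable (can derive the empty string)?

Directly nullable (have an ε-production): ArgList, Block.
No other nonterminal has a production whose RHS symbols are all nullable.

{ ArgList, Block }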